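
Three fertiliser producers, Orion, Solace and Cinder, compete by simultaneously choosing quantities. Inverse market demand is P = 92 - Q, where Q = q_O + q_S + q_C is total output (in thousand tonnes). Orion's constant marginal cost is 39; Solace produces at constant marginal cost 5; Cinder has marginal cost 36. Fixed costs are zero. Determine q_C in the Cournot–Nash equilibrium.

Orion's profit: π_O = (92 - Q)q_O - (39q_O). Setting ∂π_O/∂q_O = 0: 53 - 2q_O - (q_S + q_C) = 0.
Solace's profit: π_S = (92 - Q)q_S - (5q_S). Setting ∂π_S/∂q_S = 0: 87 - 2q_S - (q_O + q_C) = 0.
Cinder's first-order condition: 56 - 2q_C - (q_O + q_S) = 0.
Adding the 3 conditions: 196 − 2Q − 2Q = 0, i.e. Q = 49.
Back-substituting: q_O = (53 − 49) = 4, q_S = (87 − 49) = 38, q_C = (56 − 49) = 7.

7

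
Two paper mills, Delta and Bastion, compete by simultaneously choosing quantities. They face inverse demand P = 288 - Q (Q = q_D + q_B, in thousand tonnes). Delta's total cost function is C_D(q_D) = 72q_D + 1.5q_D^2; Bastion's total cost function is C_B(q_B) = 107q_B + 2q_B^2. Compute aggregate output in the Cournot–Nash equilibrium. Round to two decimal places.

Delta's profit: π_D = (288 - Q)q_D - (72q_D + (3/2)q_D²). Setting ∂π_D/∂q_D = 0: 216 - 5q_D - (q_B) = 0.
Bastion's profit: π_B = (288 - Q)q_B - (107q_B + 2q_B²). Setting ∂π_B/∂q_B = 0: 181 - 6q_B - (q_D) = 0.
So q_D = (216 - q_B)/5 and q_B = (181 - q_D)/6.
Solving the pair: q_D = 1115/29, q_B = 689/29.
Total output Q = 1115/29 + 689/29 = 1804/29.

62.21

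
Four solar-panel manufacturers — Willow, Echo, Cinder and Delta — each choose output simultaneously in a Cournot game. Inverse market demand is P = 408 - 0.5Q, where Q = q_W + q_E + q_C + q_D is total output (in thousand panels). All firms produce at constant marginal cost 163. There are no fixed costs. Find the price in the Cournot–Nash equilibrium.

212

A representative firm's profit is π_i = q_i(408 - 0.5Q) - 163q_i.
Setting ∂π_i/∂q_i = 0 with rivals' quantities fixed: 245 - q_i - (1/2)·Σ_{j≠i} q_j = 0.
With identical firms every q_j equals q_i, so Σ_{j≠i} q_j = 3q_i and 245 = (5/2)q_i, giving q_i = 98.
Total output Q = 392, so price P = 408 - (1/2)·392 = 212.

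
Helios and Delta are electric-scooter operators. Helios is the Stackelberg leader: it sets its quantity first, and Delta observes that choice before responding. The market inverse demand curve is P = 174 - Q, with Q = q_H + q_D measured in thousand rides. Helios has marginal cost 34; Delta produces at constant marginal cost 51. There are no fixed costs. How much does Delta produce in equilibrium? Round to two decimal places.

The follower Delta best-responds to any q_H: π_D = (174 - Q)q_D - 51q_D.
∂π_D/∂q_D = 123 - q_H - 2q_D = 0 gives the reaction function q_D = (123 - q_H)/2.
Helios substitutes q_D(q_H) into its own profit: π_H = q_H(174 - q_H - (123 - q_H)/2) - 34q_H = (225/2 - (1/2)q_H)q_H - 34q_H.
Leader FOC: 157/2 - q_H = 0, so q_H = 157/2.
Then q_D = (123 - 157/2)/2 = 89/4.

22.25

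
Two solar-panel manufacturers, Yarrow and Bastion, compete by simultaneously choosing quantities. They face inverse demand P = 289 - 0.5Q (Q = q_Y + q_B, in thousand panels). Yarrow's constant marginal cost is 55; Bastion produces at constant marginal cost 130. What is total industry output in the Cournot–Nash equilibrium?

262

Yarrow's profit: π_Y = (289 - 0.5Q)q_Y - (55q_Y). Setting ∂π_Y/∂q_Y = 0: 234 - q_Y - (1/2)(q_B) = 0.
Bastion's first-order condition: 159 - q_B - (1/2)(q_Y) = 0.
Rearranging gives the reaction functions q_Y = (234 - (1/2)q_B) and q_B = (159 - (1/2)q_Y).
Substituting one into the other gives q_Y = 206 and q_B = 56.
Total output Q = 206 + 56 = 262.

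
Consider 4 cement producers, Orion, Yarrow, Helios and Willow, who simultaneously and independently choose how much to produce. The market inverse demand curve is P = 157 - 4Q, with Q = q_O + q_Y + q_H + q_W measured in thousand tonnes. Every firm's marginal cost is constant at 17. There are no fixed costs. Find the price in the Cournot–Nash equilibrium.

45

A representative firm's profit is π_i = q_i(157 - 4Q) - 17q_i.
Setting ∂π_i/∂q_i = 0 with rivals' quantities fixed: 140 - 8q_i - 4·Σ_{j≠i} q_j = 0.
By symmetry each firm produces the same amount; substituting Σ_{j≠i} q_j = 3q_i yields q_i = 140/20 = 7.
Total output Q = 28, so price P = 157 - 4·28 = 45.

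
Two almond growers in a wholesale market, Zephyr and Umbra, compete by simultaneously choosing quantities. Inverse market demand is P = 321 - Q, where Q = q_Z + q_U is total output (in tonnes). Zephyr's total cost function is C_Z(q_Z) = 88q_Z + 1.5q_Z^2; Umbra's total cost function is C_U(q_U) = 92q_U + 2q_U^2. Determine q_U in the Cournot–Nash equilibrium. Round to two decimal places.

31.45

Zephyr's profit: π_Z = (321 - Q)q_Z - (88q_Z + (3/2)q_Z²). Setting ∂π_Z/∂q_Z = 0: 233 - 5q_Z - (q_U) = 0.
Umbra's profit: π_U = (321 - Q)q_U - (92q_U + 2q_U²). Setting ∂π_U/∂q_U = 0: 229 - 6q_U - (q_Z) = 0.
Best responses: q_Z = (233 - q_U)/5, q_U = (229 - q_Z)/6.
Solving the pair: q_Z = 1169/29, q_U = 912/29.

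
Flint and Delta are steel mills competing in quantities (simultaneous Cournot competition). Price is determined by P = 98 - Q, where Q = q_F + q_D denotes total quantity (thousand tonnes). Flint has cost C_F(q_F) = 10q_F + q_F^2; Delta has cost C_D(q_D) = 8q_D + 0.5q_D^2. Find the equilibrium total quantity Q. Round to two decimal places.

Flint's profit: π_F = (98 - Q)q_F - (10q_F + q_F²). Setting ∂π_F/∂q_F = 0: 88 - 4q_F - (q_D) = 0.
Delta's first-order condition: 90 - 3q_D - (q_F) = 0.
So q_F = (88 - q_D)/4 and q_D = (90 - q_F)/3.
Substituting one into the other gives q_F = 174/11 and q_D = 272/11.
Total output Q = 174/11 + 272/11 = 446/11.

40.55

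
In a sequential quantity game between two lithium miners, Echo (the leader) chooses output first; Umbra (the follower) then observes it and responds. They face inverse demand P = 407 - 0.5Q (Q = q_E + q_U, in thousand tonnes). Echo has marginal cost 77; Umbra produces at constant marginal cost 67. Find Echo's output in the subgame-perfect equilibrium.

Solve by backward induction. Given q_E, the follower Umbra maximises π_U = (407 - (1/2)q_E - (1/2)q_U)q_U - 67q_U.
Follower FOC: 340 - (1/2)q_E - q_U = 0, so q_U(q_E) = (340 - (1/2)q_E).
The leader anticipates this reaction. Substituting into P = 407 - 0.5Q gives P = 237 - (1/4)q_E, so π_E = (237 - (1/4)q_E)q_E - 77q_E.
The leader's first-order condition 160 - (1/2)q_E = 0 yields q_E = 320.
Then q_U = (340 - (1/2)·320) = 180.

320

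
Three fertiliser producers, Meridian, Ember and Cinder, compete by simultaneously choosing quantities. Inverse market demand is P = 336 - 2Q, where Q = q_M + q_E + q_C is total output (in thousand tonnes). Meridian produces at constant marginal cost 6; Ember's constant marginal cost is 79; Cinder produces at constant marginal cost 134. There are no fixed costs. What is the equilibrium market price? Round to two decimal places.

138.75

Meridian's profit: π_M = (336 - 2Q)q_M - (6q_M). Setting ∂π_M/∂q_M = 0: 330 - 4q_M - 2(q_E + q_C) = 0.
Ember's first-order condition: 257 - 4q_E - 2(q_M + q_C) = 0.
Cinder's first-order condition: 202 - 4q_C - 2(q_M + q_E) = 0.
Adding the 3 first-order conditions: 789 − 8Q = 0, so Q = 789/8.
Back-substituting: q_M = (330 − 789/4)/2 = 531/8, q_E = (257 − 789/4)/2 = 239/8, q_C = (202 − 789/4)/2 = 19/8.
Total output Q = 789/8, so price P = 336 - 2·(789/8) = 555/4.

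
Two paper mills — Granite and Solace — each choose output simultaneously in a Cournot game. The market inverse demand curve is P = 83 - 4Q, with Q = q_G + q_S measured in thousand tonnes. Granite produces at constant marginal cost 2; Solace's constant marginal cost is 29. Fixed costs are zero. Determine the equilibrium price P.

38

Granite's profit: π_G = (83 - 4Q)q_G - (2q_G). Setting ∂π_G/∂q_G = 0: 81 - 8q_G - 4(q_S) = 0.
Solace's profit: π_S = (83 - 4Q)q_S - (29q_S). Setting ∂π_S/∂q_S = 0: 54 - 8q_S - 4(q_G) = 0.
Best responses: q_G = (81 - 4q_S)/8, q_S = (54 - 4q_G)/8.
Substituting one into the other gives q_G = 9 and q_S = 9/4.
Total output Q = 45/4, so price P = 83 - 4·(45/4) = 38.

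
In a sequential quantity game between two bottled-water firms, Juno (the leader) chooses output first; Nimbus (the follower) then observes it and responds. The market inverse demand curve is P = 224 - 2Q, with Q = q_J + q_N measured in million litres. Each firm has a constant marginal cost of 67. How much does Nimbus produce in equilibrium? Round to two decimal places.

19.63

The follower Nimbus best-responds to any q_J: π_N = (224 - 2Q)q_N - 67q_N.
Follower FOC: 157 - 2q_J - 4q_N = 0, so q_N(q_J) = (157 - 2q_J)/4.
Juno substitutes q_N(q_J) into its own profit: π_J = q_J(224 - 2q_J - (157 - 2q_J)/2) - 67q_J = (291/2 - q_J)q_J - 67q_J.
Maximising: ∂π_J/∂q_J = 157/2 - 2q_J = 0, giving q_J = 157/4.
Then q_N = (157 - 2·(157/4))/4 = 157/8.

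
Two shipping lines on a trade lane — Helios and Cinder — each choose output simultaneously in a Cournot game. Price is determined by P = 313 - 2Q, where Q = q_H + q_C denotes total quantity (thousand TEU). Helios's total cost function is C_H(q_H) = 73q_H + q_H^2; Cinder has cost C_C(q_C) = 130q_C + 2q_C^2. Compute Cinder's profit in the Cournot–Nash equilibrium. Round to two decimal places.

789.10

Helios's profit: π_H = (313 - 2Q)q_H - (73q_H + q_H²). Setting ∂π_H/∂q_H = 0: 240 - 6q_H - 2(q_C) = 0.
Cinder's profit: π_C = (313 - 2Q)q_C - (130q_C + 2q_C²). Setting ∂π_C/∂q_C = 0: 183 - 8q_C - 2(q_H) = 0.
Best responses: q_H = (240 - 2q_C)/6, q_C = (183 - 2q_H)/8.
Substituting one into the other gives q_H = 777/22 and q_C = 309/22.
Price P = 313 - 2·(543/11) = 214.2727.
Cinder's profit: 214.2727·(309/22) - 130·(309/22) - 2(309/22)² = 789.0992.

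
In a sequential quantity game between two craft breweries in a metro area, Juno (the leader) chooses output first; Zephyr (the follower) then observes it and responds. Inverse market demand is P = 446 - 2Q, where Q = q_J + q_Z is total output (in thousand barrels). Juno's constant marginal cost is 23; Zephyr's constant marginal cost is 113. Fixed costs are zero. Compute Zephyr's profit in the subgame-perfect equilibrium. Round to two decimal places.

Solve by backward induction. Given q_J, the follower Zephyr maximises π_Z = (446 - 2q_J - 2q_Z)q_Z - 113q_Z.
∂π_Z/∂q_Z = 333 - 2q_J - 4q_Z = 0 gives the reaction function q_Z = (333 - 2q_J)/4.
The leader anticipates this reaction. Substituting into P = 446 - 2Q gives P = 559/2 - q_J, so π_J = (559/2 - q_J)q_J - 23q_J.
Maximising: ∂π_J/∂q_J = 513/2 - 2q_J = 0, giving q_J = 513/4.
Then q_Z = (333 - 2·(513/4))/4 = 153/8.
Price P = 446 - 2·(1179/8) = 605/4.
Zephyr's profit: (605/4 - 113)·(153/8) = 731.5313.

731.53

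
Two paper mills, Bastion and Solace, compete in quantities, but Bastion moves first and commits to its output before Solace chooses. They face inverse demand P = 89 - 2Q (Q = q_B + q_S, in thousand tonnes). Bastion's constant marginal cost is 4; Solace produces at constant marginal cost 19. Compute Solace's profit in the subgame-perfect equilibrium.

50

Solve by backward induction. Given q_B, the follower Solace maximises π_S = (89 - 2q_B - 2q_S)q_S - 19q_S.
∂π_S/∂q_S = 70 - 2q_B - 4q_S = 0 gives the reaction function q_S = (70 - 2q_B)/4.
The leader anticipates this reaction. Substituting into P = 89 - 2Q gives P = 54 - q_B, so π_B = (54 - q_B)q_B - 4q_B.
The leader's first-order condition 50 - 2q_B = 0 yields q_B = 25.
Then q_S = (70 - 2·25)/4 = 5.
Price P = 89 - 2·30 = 29.
Solace's profit: (29 - 19)·5 = 50.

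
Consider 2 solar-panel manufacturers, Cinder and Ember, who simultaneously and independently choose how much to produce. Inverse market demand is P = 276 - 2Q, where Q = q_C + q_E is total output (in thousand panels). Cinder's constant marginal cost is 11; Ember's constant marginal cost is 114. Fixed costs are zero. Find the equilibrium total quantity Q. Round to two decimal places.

Cinder's profit: π_C = (276 - 2Q)q_C - (11q_C). Setting ∂π_C/∂q_C = 0: 265 - 4q_C - 2(q_E) = 0.
Ember's first-order condition: 162 - 4q_E - 2(q_C) = 0.
Rearranging gives the reaction functions q_C = (265 - 2q_E)/4 and q_E = (162 - 2q_C)/4.
Solving the pair: q_C = 184/3, q_E = 59/6.
Total output Q = 184/3 + 59/6 = 427/6.

71.17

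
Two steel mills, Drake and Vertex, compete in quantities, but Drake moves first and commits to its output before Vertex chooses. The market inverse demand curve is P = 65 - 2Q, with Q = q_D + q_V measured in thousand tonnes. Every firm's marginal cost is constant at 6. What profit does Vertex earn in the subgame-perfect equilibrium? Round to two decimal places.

108.78

Solve by backward induction. Given q_D, the follower Vertex maximises π_V = (65 - 2q_D - 2q_V)q_V - 6q_V.
∂π_V/∂q_V = 59 - 2q_D - 4q_V = 0 gives the reaction function q_V = (59 - 2q_D)/4.
Drake substitutes q_V(q_D) into its own profit: π_D = q_D(65 - 2q_D - (59 - 2q_D)/2) - 6q_D = (71/2 - q_D)q_D - 6q_D.
The leader's first-order condition 59/2 - 2q_D = 0 yields q_D = 59/4.
Then q_V = (59 - 2·(59/4))/4 = 59/8.
Price P = 65 - 2·(177/8) = 83/4.
Vertex's profit: (83/4 - 6)·(59/8) = 108.7813.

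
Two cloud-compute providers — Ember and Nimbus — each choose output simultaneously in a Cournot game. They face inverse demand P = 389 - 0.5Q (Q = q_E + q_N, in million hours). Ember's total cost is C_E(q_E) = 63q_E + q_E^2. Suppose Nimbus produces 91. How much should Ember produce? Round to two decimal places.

93.50

With the rival's output fixed at 91, Ember's profit is π_E = (389 - (1/2)·91 - (1/2)q_E)q_E - (63q_E + q_E²) = (687/2 - (1/2)q_E)q_E - (63q_E + q_E²).
∂π_E/∂q_E = 561/2 - 3q_E = 0, so q_E = 187/2.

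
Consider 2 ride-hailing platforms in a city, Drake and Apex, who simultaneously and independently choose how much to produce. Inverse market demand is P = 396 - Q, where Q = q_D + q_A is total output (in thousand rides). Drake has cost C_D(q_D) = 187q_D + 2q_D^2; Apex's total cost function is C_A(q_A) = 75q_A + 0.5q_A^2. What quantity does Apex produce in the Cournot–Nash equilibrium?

Drake's profit: π_D = (396 - Q)q_D - (187q_D + 2q_D²). Setting ∂π_D/∂q_D = 0: 209 - 6q_D - (q_A) = 0.
Apex's profit: π_A = (396 - Q)q_A - (75q_A + (1/2)q_A²). Setting ∂π_A/∂q_A = 0: 321 - 3q_A - (q_D) = 0.
Rearranging gives the reaction functions q_D = (209 - q_A)/6 and q_A = (321 - q_D)/3.
Substituting one into the other gives q_D = 18 and q_A = 101.

101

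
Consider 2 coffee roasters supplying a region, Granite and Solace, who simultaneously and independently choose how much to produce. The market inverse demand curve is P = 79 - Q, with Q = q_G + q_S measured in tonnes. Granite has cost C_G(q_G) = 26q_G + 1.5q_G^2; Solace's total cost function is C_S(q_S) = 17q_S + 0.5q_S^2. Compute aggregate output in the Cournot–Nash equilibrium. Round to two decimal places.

25.29

Granite's profit: π_G = (79 - Q)q_G - (26q_G + (3/2)q_G²). Setting ∂π_G/∂q_G = 0: 53 - 5q_G - (q_S) = 0.
Solace's profit: π_S = (79 - Q)q_S - (17q_S + (1/2)q_S²). Setting ∂π_S/∂q_S = 0: 62 - 3q_S - (q_G) = 0.
Rearranging gives the reaction functions q_G = (53 - q_S)/5 and q_S = (62 - q_G)/3.
Solving the pair: q_G = 97/14, q_S = 257/14.
Total output Q = 97/14 + 257/14 = 177/7.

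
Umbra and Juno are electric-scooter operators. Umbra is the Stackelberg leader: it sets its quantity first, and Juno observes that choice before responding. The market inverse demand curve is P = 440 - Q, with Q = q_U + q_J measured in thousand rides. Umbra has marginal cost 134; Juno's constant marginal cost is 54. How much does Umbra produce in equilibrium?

The follower Juno best-responds to any q_U: π_J = (440 - Q)q_J - 54q_J.
∂π_J/∂q_J = 386 - q_U - 2q_J = 0 gives the reaction function q_J = (386 - q_U)/2.
The leader anticipates this reaction. Substituting into P = 440 - Q gives P = 247 - (1/2)q_U, so π_U = (247 - (1/2)q_U)q_U - 134q_U.
Leader FOC: 113 - q_U = 0, so q_U = 113.
Then q_J = (386 - 113)/2 = 273/2.

113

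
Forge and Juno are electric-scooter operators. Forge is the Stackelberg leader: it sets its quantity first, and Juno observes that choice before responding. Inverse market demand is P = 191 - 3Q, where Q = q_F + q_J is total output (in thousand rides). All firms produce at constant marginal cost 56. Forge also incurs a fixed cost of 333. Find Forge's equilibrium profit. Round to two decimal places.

426.38

The follower Juno best-responds to any q_F: π_J = (191 - 3Q)q_J - 56q_J.
∂π_J/∂q_J = 135 - 3q_F - 6q_J = 0 gives the reaction function q_J = (135 - 3q_F)/6.
The leader anticipates this reaction. Substituting into P = 191 - 3Q gives P = 247/2 - (3/2)q_F, so π_F = (247/2 - (3/2)q_F)q_F - 56q_F.
The leader's first-order condition 135/2 - 3q_F = 0 yields q_F = 45/2.
Then q_J = (135 - 3·(45/2))/6 = 45/4.
Price P = 191 - 3·(135/4) = 359/4.
Forge's profit: (359/4 - 56)·(45/2) - 333 = 426.3750.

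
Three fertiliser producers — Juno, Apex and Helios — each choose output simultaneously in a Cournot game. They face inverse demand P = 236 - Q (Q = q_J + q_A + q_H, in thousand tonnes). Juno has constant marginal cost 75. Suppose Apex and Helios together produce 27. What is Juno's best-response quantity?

With rivals' combined output fixed at 27, Juno's profit is π_J = (236 - 27 - q_J)q_J - (75q_J) = (209 - q_J)q_J - (75q_J).
∂π_J/∂q_J = 134 - 2q_J = 0, so q_J = 67.

67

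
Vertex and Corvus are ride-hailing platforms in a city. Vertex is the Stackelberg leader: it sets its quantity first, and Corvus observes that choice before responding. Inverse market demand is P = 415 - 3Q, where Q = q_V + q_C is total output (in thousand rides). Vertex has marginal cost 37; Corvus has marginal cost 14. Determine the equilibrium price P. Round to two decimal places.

Solve by backward induction. Given q_V, the follower Corvus maximises π_C = (415 - 3q_V - 3q_C)q_C - 14q_C.
∂π_C/∂q_C = 401 - 3q_V - 6q_C = 0 gives the reaction function q_C = (401 - 3q_V)/6.
The leader anticipates this reaction. Substituting into P = 415 - 3Q gives P = 429/2 - (3/2)q_V, so π_V = (429/2 - (3/2)q_V)q_V - 37q_V.
Leader FOC: 355/2 - 3q_V = 0, so q_V = 355/6.
Then q_C = (401 - 3·(355/6))/6 = 149/4.
Total output Q = 1157/12, so price P = 415 - 3·(1157/12) = 503/4.

125.75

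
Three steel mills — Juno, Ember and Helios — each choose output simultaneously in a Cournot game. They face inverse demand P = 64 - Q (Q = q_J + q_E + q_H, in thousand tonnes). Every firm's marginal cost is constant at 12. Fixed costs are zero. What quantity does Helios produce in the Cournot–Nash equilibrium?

13

A representative firm's profit is π_i = q_i(64 - Q) - 12q_i.
First-order condition (treating rivals' output as given): 52 - 2q_i - Σ_{j≠i} q_j = 0.
With identical firms every q_j equals q_i, so Σ_{j≠i} q_j = 2q_i and 52 = 4q_i, giving q_i = 13.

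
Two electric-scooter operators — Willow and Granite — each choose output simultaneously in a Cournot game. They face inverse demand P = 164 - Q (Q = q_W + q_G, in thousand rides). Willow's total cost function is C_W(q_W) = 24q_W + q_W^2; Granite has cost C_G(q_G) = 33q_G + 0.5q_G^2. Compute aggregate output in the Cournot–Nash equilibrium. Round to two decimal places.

61.18

Willow's profit: π_W = (164 - Q)q_W - (24q_W + q_W²). Setting ∂π_W/∂q_W = 0: 140 - 4q_W - (q_G) = 0.
Granite's first-order condition: 131 - 3q_G - (q_W) = 0.
So q_W = (140 - q_G)/4 and q_G = (131 - q_W)/3.
Substituting one into the other gives q_W = 289/11 and q_G = 384/11.
Total output Q = 289/11 + 384/11 = 673/11.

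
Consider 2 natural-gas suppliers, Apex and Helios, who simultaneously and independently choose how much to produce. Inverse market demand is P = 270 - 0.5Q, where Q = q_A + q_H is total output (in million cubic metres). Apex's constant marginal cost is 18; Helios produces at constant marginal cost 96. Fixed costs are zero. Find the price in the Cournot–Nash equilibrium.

Apex's profit: π_A = (270 - 0.5Q)q_A - (18q_A). Setting ∂π_A/∂q_A = 0: 252 - q_A - (1/2)(q_H) = 0.
Helios's first-order condition: 174 - q_H - (1/2)(q_A) = 0.
Rearranging gives the reaction functions q_A = (252 - (1/2)q_H) and q_H = (174 - (1/2)q_A).
Solving the pair: q_A = 220, q_H = 64.
Total output Q = 284, so price P = 270 - (1/2)·284 = 128.

128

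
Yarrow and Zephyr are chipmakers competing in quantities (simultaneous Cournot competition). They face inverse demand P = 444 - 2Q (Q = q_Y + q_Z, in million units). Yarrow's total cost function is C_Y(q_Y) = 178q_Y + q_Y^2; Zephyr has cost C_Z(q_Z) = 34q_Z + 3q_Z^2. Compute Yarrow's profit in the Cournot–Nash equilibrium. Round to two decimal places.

3238.78

Yarrow's profit: π_Y = (444 - 2Q)q_Y - (178q_Y + q_Y²). Setting ∂π_Y/∂q_Y = 0: 266 - 6q_Y - 2(q_Z) = 0.
Zephyr's first-order condition: 410 - 10q_Z - 2(q_Y) = 0.
Rearranging gives the reaction functions q_Y = (266 - 2q_Z)/6 and q_Z = (410 - 2q_Y)/10.
Solving the pair: q_Y = 230/7, q_Z = 241/7.
Price P = 444 - 2·(471/7) = 309.4286.
Yarrow's profit: 309.4286·(230/7) - 178·(230/7) - (230/7)² = 3238.7755.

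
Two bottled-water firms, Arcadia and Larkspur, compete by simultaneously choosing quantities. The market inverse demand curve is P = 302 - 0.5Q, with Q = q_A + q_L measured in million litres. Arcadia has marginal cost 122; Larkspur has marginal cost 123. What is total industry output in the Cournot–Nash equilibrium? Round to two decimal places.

239.33

Arcadia's profit: π_A = (302 - 0.5Q)q_A - (122q_A). Setting ∂π_A/∂q_A = 0: 180 - q_A - (1/2)(q_L) = 0.
Larkspur's profit: π_L = (302 - 0.5Q)q_L - (123q_L). Setting ∂π_L/∂q_L = 0: 179 - q_L - (1/2)(q_A) = 0.
So q_A = (180 - (1/2)q_L) and q_L = (179 - (1/2)q_A).
Solving the pair: q_A = 362/3, q_L = 356/3.
Total output Q = 362/3 + 356/3 = 718/3.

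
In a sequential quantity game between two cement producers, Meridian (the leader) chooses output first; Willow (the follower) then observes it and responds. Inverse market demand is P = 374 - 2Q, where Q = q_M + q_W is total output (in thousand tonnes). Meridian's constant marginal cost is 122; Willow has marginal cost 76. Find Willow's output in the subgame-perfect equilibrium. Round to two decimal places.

Solve by backward induction. Given q_M, the follower Willow maximises π_W = (374 - 2q_M - 2q_W)q_W - 76q_W.
∂π_W/∂q_W = 298 - 2q_M - 4q_W = 0 gives the reaction function q_W = (298 - 2q_M)/4.
Meridian substitutes q_W(q_M) into its own profit: π_M = q_M(374 - 2q_M - (298 - 2q_M)/2) - 122q_M = (225 - q_M)q_M - 122q_M.
Leader FOC: 103 - 2q_M = 0, so q_M = 103/2.
Then q_W = (298 - 2·(103/2))/4 = 195/4.

48.75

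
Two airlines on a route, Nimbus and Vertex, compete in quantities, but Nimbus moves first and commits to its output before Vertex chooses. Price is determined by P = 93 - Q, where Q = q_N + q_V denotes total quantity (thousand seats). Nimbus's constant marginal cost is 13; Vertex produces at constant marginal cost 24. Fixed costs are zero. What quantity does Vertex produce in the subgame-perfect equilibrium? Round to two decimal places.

11.75

The follower Vertex best-responds to any q_N: π_V = (93 - Q)q_V - 24q_V.
Follower FOC: 69 - q_N - 2q_V = 0, so q_V(q_N) = (69 - q_N)/2.
Nimbus substitutes q_V(q_N) into its own profit: π_N = q_N(93 - q_N - (69 - q_N)/2) - 13q_N = (117/2 - (1/2)q_N)q_N - 13q_N.
The leader's first-order condition 91/2 - q_N = 0 yields q_N = 91/2.
Then q_V = (69 - 91/2)/2 = 47/4.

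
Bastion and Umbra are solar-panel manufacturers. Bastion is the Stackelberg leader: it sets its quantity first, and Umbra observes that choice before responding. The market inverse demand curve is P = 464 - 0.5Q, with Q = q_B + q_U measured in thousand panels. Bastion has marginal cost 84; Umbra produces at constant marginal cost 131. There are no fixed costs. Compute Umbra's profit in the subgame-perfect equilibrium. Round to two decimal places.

The follower Umbra best-responds to any q_B: π_U = (464 - 0.5Q)q_U - 131q_U.
Follower FOC: 333 - (1/2)q_B - q_U = 0, so q_U(q_B) = (333 - (1/2)q_B).
Bastion substitutes q_U(q_B) into its own profit: π_B = q_B(464 - (1/2)q_B - (333 - (1/2)q_B)/2) - 84q_B = (595/2 - (1/4)q_B)q_B - 84q_B.
Leader FOC: 427/2 - (1/2)q_B = 0, so q_B = 427.
Then q_U = (333 - (1/2)·427) = 239/2.
Price P = 464 - (1/2)·(1093/2) = 763/4.
Umbra's profit: (763/4 - 131)·(239/2) = 7140.1250.

7140.13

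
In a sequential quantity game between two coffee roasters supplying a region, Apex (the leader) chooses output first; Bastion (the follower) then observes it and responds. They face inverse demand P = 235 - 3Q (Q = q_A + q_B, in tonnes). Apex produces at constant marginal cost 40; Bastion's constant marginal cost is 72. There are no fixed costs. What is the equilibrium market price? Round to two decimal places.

96.75

Solve by backward induction. Given q_A, the follower Bastion maximises π_B = (235 - 3q_A - 3q_B)q_B - 72q_B.
Follower FOC: 163 - 3q_A - 6q_B = 0, so q_B(q_A) = (163 - 3q_A)/6.
The leader anticipates this reaction. Substituting into P = 235 - 3Q gives P = 307/2 - (3/2)q_A, so π_A = (307/2 - (3/2)q_A)q_A - 40q_A.
Leader FOC: 227/2 - 3q_A = 0, so q_A = 227/6.
Then q_B = (163 - 3·(227/6))/6 = 33/4.
Total output Q = 553/12, so price P = 235 - 3·(553/12) = 387/4.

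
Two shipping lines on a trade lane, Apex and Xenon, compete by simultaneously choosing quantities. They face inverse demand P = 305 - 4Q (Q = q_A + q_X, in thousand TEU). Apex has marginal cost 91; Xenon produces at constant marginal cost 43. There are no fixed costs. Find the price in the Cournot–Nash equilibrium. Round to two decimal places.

Apex's profit: π_A = (305 - 4Q)q_A - (91q_A). Setting ∂π_A/∂q_A = 0: 214 - 8q_A - 4(q_X) = 0.
Xenon's first-order condition: 262 - 8q_X - 4(q_A) = 0.
Best responses: q_A = (214 - 4q_X)/8, q_X = (262 - 4q_A)/8.
Solving the pair: q_A = 83/6, q_X = 155/6.
Total output Q = 119/3, so price P = 305 - 4·(119/3) = 439/3.

146.33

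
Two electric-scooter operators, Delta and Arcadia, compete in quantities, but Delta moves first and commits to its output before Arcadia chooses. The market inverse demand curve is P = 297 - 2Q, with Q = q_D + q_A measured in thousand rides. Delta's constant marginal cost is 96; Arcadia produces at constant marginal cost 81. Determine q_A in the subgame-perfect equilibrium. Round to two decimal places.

The follower Arcadia best-responds to any q_D: π_A = (297 - 2Q)q_A - 81q_A.
Setting the follower's marginal profit to zero, 216 - 2q_D - 4q_A = 0, i.e. q_A = (216 - 2q_D)/4.
The leader anticipates this reaction. Substituting into P = 297 - 2Q gives P = 189 - q_D, so π_D = (189 - q_D)q_D - 96q_D.
Maximising: ∂π_D/∂q_D = 93 - 2q_D = 0, giving q_D = 93/2.
Then q_A = (216 - 2·(93/2))/4 = 123/4.

30.75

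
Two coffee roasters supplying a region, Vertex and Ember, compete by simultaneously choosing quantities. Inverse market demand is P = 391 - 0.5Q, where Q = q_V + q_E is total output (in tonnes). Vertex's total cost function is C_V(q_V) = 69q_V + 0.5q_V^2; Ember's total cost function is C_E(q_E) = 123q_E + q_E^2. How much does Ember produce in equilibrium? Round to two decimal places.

Vertex's profit: π_V = (391 - 0.5Q)q_V - (69q_V + (1/2)q_V²). Setting ∂π_V/∂q_V = 0: 322 - 2q_V - (1/2)(q_E) = 0.
Ember's profit: π_E = (391 - 0.5Q)q_E - (123q_E + q_E²). Setting ∂π_E/∂q_E = 0: 268 - 3q_E - (1/2)(q_V) = 0.
Best responses: q_V = (322 - (1/2)q_E)/2, q_E = (268 - (1/2)q_V)/3.
Solving the pair: q_V = 144.6957, q_E = 1500/23.

65.22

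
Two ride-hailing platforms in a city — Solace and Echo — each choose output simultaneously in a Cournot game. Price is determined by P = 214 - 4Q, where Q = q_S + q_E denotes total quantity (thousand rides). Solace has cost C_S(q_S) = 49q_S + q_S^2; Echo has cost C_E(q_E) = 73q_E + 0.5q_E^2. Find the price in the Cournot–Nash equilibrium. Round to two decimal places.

123.68

Solace's profit: π_S = (214 - 4Q)q_S - (49q_S + q_S²). Setting ∂π_S/∂q_S = 0: 165 - 10q_S - 4(q_E) = 0.
Echo's first-order condition: 141 - 9q_E - 4(q_S) = 0.
Rearranging gives the reaction functions q_S = (165 - 4q_E)/10 and q_E = (141 - 4q_S)/9.
Solving the pair: q_S = 921/74, q_E = 375/37.
Total output Q = 1671/74, so price P = 214 - 4·(1671/74) = 123.6757.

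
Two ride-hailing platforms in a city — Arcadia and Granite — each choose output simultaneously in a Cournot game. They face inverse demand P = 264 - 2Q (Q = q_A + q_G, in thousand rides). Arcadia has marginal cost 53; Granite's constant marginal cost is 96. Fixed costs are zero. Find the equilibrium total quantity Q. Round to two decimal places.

63.17

Arcadia's profit: π_A = (264 - 2Q)q_A - (53q_A). Setting ∂π_A/∂q_A = 0: 211 - 4q_A - 2(q_G) = 0.
Granite's first-order condition: 168 - 4q_G - 2(q_A) = 0.
So q_A = (211 - 2q_G)/4 and q_G = (168 - 2q_A)/4.
Substituting one into the other gives q_A = 127/3 and q_G = 125/6.
Total output Q = 127/3 + 125/6 = 379/6.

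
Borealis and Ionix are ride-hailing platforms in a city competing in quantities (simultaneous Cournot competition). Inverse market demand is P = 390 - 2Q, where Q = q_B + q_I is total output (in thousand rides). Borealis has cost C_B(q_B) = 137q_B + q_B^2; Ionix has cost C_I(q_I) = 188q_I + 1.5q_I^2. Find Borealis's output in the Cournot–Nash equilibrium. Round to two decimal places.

35.97

Borealis's profit: π_B = (390 - 2Q)q_B - (137q_B + q_B²). Setting ∂π_B/∂q_B = 0: 253 - 6q_B - 2(q_I) = 0.
Ionix's first-order condition: 202 - 7q_I - 2(q_B) = 0.
Rearranging gives the reaction functions q_B = (253 - 2q_I)/6 and q_I = (202 - 2q_B)/7.
Substituting one into the other gives q_B = 1367/38 and q_I = 353/19.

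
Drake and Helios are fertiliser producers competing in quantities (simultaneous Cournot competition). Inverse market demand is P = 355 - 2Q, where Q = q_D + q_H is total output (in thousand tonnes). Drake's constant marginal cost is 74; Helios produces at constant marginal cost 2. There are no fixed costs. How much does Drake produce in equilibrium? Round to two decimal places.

34.83

Drake's profit: π_D = (355 - 2Q)q_D - (74q_D). Setting ∂π_D/∂q_D = 0: 281 - 4q_D - 2(q_H) = 0.
Helios's profit: π_H = (355 - 2Q)q_H - (2q_H). Setting ∂π_H/∂q_H = 0: 353 - 4q_H - 2(q_D) = 0.
Best responses: q_D = (281 - 2q_H)/4, q_H = (353 - 2q_D)/4.
Solving the pair: q_D = 209/6, q_H = 425/6.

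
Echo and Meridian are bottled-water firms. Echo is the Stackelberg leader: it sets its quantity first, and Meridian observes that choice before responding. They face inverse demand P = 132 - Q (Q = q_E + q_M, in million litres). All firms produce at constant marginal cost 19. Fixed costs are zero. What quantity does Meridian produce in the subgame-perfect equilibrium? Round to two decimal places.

Solve by backward induction. Given q_E, the follower Meridian maximises π_M = (132 - q_E - q_M)q_M - 19q_M.
∂π_M/∂q_M = 113 - q_E - 2q_M = 0 gives the reaction function q_M = (113 - q_E)/2.
The leader anticipates this reaction. Substituting into P = 132 - Q gives P = 151/2 - (1/2)q_E, so π_E = (151/2 - (1/2)q_E)q_E - 19q_E.
The leader's first-order condition 113/2 - q_E = 0 yields q_E = 113/2.
Then q_M = (113 - 113/2)/2 = 113/4.

28.25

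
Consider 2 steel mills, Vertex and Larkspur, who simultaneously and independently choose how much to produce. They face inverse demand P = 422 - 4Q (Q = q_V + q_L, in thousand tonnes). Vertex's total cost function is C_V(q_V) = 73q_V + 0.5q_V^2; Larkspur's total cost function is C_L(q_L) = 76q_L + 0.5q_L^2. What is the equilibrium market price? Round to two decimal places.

Vertex's profit: π_V = (422 - 4Q)q_V - (73q_V + (1/2)q_V²). Setting ∂π_V/∂q_V = 0: 349 - 9q_V - 4(q_L) = 0.
Larkspur's first-order condition: 346 - 9q_L - 4(q_V) = 0.
Best responses: q_V = (349 - 4q_L)/9, q_L = (346 - 4q_V)/9.
Solving the pair: q_V = 1757/65, q_L = 1718/65.
Total output Q = 695/13, so price P = 422 - 4·(695/13) = 208.1538.

208.15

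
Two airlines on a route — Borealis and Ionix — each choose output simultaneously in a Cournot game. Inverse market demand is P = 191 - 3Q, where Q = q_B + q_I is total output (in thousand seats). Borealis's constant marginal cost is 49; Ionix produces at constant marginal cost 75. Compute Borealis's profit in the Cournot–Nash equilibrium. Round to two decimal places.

Borealis's profit: π_B = (191 - 3Q)q_B - (49q_B). Setting ∂π_B/∂q_B = 0: 142 - 6q_B - 3(q_I) = 0.
Ionix's first-order condition: 116 - 6q_I - 3(q_B) = 0.
So q_B = (142 - 3q_I)/6 and q_I = (116 - 3q_B)/6.
Substituting one into the other gives q_B = 56/3 and q_I = 10.
Price P = 191 - 3·(86/3) = 105.
Borealis's profit: (105 - 49)·(56/3) = 1045.3333.

1045.33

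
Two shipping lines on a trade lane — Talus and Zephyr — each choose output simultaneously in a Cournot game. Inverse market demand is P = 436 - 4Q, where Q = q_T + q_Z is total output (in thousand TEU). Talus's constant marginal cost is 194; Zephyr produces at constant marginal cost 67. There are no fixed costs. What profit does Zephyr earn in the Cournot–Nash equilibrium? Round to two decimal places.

6833.78

Talus's profit: π_T = (436 - 4Q)q_T - (194q_T). Setting ∂π_T/∂q_T = 0: 242 - 8q_T - 4(q_Z) = 0.
Zephyr's first-order condition: 369 - 8q_Z - 4(q_T) = 0.
So q_T = (242 - 4q_Z)/8 and q_Z = (369 - 4q_T)/8.
Solving the pair: q_T = 115/12, q_Z = 124/3.
Price P = 436 - 4·(611/12) = 697/3.
Zephyr's profit: (697/3 - 67)·(124/3) = 6833.7778.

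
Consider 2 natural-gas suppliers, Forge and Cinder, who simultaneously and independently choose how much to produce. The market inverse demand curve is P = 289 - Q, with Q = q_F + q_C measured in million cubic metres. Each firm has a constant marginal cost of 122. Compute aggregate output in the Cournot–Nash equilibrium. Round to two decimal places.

111.33

A representative firm's profit is π_i = q_i(289 - Q) - 122q_i.
First-order condition (treating rivals' output as given): 167 - 2q_i - q_j = 0.
By symmetry each firm produces the same amount; substituting q_j = q_i yields q_i = 167/3.
Total output Q = 167/3 + 167/3 = 334/3.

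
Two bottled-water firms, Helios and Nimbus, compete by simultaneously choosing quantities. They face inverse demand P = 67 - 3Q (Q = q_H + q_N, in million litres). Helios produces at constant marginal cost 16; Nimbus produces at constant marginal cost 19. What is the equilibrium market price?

Helios's profit: π_H = (67 - 3Q)q_H - (16q_H). Setting ∂π_H/∂q_H = 0: 51 - 6q_H - 3(q_N) = 0.
Nimbus's first-order condition: 48 - 6q_N - 3(q_H) = 0.
Rearranging gives the reaction functions q_H = (51 - 3q_N)/6 and q_N = (48 - 3q_H)/6.
Solving the pair: q_H = 6, q_N = 5.
Total output Q = 11, so price P = 67 - 3·11 = 34.

34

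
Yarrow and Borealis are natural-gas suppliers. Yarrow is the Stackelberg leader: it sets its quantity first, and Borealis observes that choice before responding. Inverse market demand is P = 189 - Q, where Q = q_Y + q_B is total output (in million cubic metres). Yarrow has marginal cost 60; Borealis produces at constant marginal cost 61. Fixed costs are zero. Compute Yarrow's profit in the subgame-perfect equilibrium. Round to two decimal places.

Solve by backward induction. Given q_Y, the follower Borealis maximises π_B = (189 - q_Y - q_B)q_B - 61q_B.
∂π_B/∂q_B = 128 - q_Y - 2q_B = 0 gives the reaction function q_B = (128 - q_Y)/2.
Yarrow substitutes q_B(q_Y) into its own profit: π_Y = q_Y(189 - q_Y - (128 - q_Y)/2) - 60q_Y = (125 - (1/2)q_Y)q_Y - 60q_Y.
Leader FOC: 65 - q_Y = 0, so q_Y = 65.
Then q_B = (128 - 65)/2 = 63/2.
Price P = 189 - 193/2 = 185/2.
Yarrow's profit: (185/2 - 60)·65 = 2112.5000.

2112.50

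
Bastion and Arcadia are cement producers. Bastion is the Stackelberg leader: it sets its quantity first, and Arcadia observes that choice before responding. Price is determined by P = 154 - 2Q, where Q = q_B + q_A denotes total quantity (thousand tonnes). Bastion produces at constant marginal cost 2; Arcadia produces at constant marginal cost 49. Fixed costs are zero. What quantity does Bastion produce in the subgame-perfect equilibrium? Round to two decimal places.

49.75

Solve by backward induction. Given q_B, the follower Arcadia maximises π_A = (154 - 2q_B - 2q_A)q_A - 49q_A.
Follower FOC: 105 - 2q_B - 4q_A = 0, so q_A(q_B) = (105 - 2q_B)/4.
Bastion substitutes q_A(q_B) into its own profit: π_B = q_B(154 - 2q_B - (105 - 2q_B)/2) - 2q_B = (203/2 - q_B)q_B - 2q_B.
Maximising: ∂π_B/∂q_B = 199/2 - 2q_B = 0, giving q_B = 199/4.
Then q_A = (105 - 2·(199/4))/4 = 11/8.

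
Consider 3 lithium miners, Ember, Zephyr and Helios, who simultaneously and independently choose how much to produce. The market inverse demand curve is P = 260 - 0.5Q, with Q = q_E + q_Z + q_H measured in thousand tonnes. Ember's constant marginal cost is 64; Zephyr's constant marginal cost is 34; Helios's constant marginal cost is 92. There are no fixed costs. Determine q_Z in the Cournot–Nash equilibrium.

157

Ember's profit: π_E = (260 - 0.5Q)q_E - (64q_E). Setting ∂π_E/∂q_E = 0: 196 - q_E - (1/2)(q_Z + q_H) = 0.
Zephyr's first-order condition: 226 - q_Z - (1/2)(q_E + q_H) = 0.
Helios's profit: π_H = (260 - 0.5Q)q_H - (92q_H). Setting ∂π_H/∂q_H = 0: 168 - q_H - (1/2)(q_E + q_Z) = 0.
Summing all 3 equations gives 590 − 2Q = 0, hence Q = 295.
Back-substituting: q_E = (196 − 295/2)/(1/2) = 97, q_Z = (226 − 295/2)/(1/2) = 157, q_H = (168 − 295/2)/(1/2) = 41.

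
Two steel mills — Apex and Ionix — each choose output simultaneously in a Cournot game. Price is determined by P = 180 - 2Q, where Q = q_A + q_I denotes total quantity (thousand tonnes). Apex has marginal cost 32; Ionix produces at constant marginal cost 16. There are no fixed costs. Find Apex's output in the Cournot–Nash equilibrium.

Apex's profit: π_A = (180 - 2Q)q_A - (32q_A). Setting ∂π_A/∂q_A = 0: 148 - 4q_A - 2(q_I) = 0.
Ionix's first-order condition: 164 - 4q_I - 2(q_A) = 0.
Best responses: q_A = (148 - 2q_I)/4, q_I = (164 - 2q_A)/4.
Substituting one into the other gives q_A = 22 and q_I = 30.

22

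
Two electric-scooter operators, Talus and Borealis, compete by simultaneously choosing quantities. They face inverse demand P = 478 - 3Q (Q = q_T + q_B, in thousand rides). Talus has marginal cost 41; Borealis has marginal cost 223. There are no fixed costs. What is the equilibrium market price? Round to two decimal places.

Talus's profit: π_T = (478 - 3Q)q_T - (41q_T). Setting ∂π_T/∂q_T = 0: 437 - 6q_T - 3(q_B) = 0.
Borealis's first-order condition: 255 - 6q_B - 3(q_T) = 0.
Rearranging gives the reaction functions q_T = (437 - 3q_B)/6 and q_B = (255 - 3q_T)/6.
Solving the pair: q_T = 619/9, q_B = 73/9.
Total output Q = 692/9, so price P = 478 - 3·(692/9) = 742/3.

247.33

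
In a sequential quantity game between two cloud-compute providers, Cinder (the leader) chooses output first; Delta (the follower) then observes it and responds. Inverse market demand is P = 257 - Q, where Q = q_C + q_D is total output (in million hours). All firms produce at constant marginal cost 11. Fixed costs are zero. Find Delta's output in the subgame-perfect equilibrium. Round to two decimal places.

Solve by backward induction. Given q_C, the follower Delta maximises π_D = (257 - q_C - q_D)q_D - 11q_D.
∂π_D/∂q_D = 246 - q_C - 2q_D = 0 gives the reaction function q_D = (246 - q_C)/2.
The leader anticipates this reaction. Substituting into P = 257 - Q gives P = 134 - (1/2)q_C, so π_C = (134 - (1/2)q_C)q_C - 11q_C.
Leader FOC: 123 - q_C = 0, so q_C = 123.
Then q_D = (246 - 123)/2 = 123/2.

61.50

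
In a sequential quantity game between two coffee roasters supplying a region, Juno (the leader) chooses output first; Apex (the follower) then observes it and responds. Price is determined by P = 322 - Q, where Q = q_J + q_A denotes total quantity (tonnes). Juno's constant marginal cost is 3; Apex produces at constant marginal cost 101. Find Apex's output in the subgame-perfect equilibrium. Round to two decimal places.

The follower Apex best-responds to any q_J: π_A = (322 - Q)q_A - 101q_A.
∂π_A/∂q_A = 221 - q_J - 2q_A = 0 gives the reaction function q_A = (221 - q_J)/2.
The leader anticipates this reaction. Substituting into P = 322 - Q gives P = 423/2 - (1/2)q_J, so π_J = (423/2 - (1/2)q_J)q_J - 3q_J.
Leader FOC: 417/2 - q_J = 0, so q_J = 417/2.
Then q_A = (221 - 417/2)/2 = 25/4.

6.25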